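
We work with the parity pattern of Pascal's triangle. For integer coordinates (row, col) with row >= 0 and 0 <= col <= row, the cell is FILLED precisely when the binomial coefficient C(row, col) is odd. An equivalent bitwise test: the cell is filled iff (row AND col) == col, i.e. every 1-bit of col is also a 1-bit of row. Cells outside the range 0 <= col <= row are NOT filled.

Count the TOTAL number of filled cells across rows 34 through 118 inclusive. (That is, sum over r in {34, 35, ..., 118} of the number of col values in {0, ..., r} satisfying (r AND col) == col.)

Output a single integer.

Answer: 1442

Derivation:
r34=100010 pc2: +4 =4
r35=100011 pc3: +8 =12
r36=100100 pc2: +4 =16
r37=100101 pc3: +8 =24
r38=100110 pc3: +8 =32
r39=100111 pc4: +16 =48
r40=101000 pc2: +4 =52
r41=101001 pc3: +8 =60
r42=101010 pc3: +8 =68
r43=101011 pc4: +16 =84
r44=101100 pc3: +8 =92
r45=101101 pc4: +16 =108
r46=101110 pc4: +16 =124
r47=101111 pc5: +32 =156
r48=110000 pc2: +4 =160
r49=110001 pc3: +8 =168
r50=110010 pc3: +8 =176
r51=110011 pc4: +16 =192
r52=110100 pc3: +8 =200
r53=110101 pc4: +16 =216
r54=110110 pc4: +16 =232
r55=110111 pc5: +32 =264
r56=111000 pc3: +8 =272
r57=111001 pc4: +16 =288
r58=111010 pc4: +16 =304
r59=111011 pc5: +32 =336
r60=111100 pc4: +16 =352
r61=111101 pc5: +32 =384
r62=111110 pc5: +32 =416
r63=111111 pc6: +64 =480
r64=1000000 pc1: +2 =482
r65=1000001 pc2: +4 =486
r66=1000010 pc2: +4 =490
r67=1000011 pc3: +8 =498
r68=1000100 pc2: +4 =502
r69=1000101 pc3: +8 =510
r70=1000110 pc3: +8 =518
r71=1000111 pc4: +16 =534
r72=1001000 pc2: +4 =538
r73=1001001 pc3: +8 =546
r74=1001010 pc3: +8 =554
r75=1001011 pc4: +16 =570
r76=1001100 pc3: +8 =578
r77=1001101 pc4: +16 =594
r78=1001110 pc4: +16 =610
r79=1001111 pc5: +32 =642
r80=1010000 pc2: +4 =646
r81=1010001 pc3: +8 =654
r82=1010010 pc3: +8 =662
r83=1010011 pc4: +16 =678
r84=1010100 pc3: +8 =686
r85=1010101 pc4: +16 =702
r86=1010110 pc4: +16 =718
r87=1010111 pc5: +32 =750
r88=1011000 pc3: +8 =758
r89=1011001 pc4: +16 =774
r90=1011010 pc4: +16 =790
r91=1011011 pc5: +32 =822
r92=1011100 pc4: +16 =838
r93=1011101 pc5: +32 =870
r94=1011110 pc5: +32 =902
r95=1011111 pc6: +64 =966
r96=1100000 pc2: +4 =970
r97=1100001 pc3: +8 =978
r98=1100010 pc3: +8 =986
r99=1100011 pc4: +16 =1002
r100=1100100 pc3: +8 =1010
r101=1100101 pc4: +16 =1026
r102=1100110 pc4: +16 =1042
r103=1100111 pc5: +32 =1074
r104=1101000 pc3: +8 =1082
r105=1101001 pc4: +16 =1098
r106=1101010 pc4: +16 =1114
r107=1101011 pc5: +32 =1146
r108=1101100 pc4: +16 =1162
r109=1101101 pc5: +32 =1194
r110=1101110 pc5: +32 =1226
r111=1101111 pc6: +64 =1290
r112=1110000 pc3: +8 =1298
r113=1110001 pc4: +16 =1314
r114=1110010 pc4: +16 =1330
r115=1110011 pc5: +32 =1362
r116=1110100 pc4: +16 =1378
r117=1110101 pc5: +32 =1410
r118=1110110 pc5: +32 =1442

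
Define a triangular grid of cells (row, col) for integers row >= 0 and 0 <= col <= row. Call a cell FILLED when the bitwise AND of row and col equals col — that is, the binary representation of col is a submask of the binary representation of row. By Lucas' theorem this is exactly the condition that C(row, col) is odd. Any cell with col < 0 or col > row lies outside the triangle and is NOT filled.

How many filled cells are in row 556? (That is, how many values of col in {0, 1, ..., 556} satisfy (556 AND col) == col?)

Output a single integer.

556 in binary = 1000101100
popcount(556) = number of 1-bits in 1000101100 = 4
A col c satisfies (556 AND c) == c iff every set bit of c is also set in 556; each of the 4 set bits of 556 can independently be on or off in c.
count = 2^4 = 16

Answer: 16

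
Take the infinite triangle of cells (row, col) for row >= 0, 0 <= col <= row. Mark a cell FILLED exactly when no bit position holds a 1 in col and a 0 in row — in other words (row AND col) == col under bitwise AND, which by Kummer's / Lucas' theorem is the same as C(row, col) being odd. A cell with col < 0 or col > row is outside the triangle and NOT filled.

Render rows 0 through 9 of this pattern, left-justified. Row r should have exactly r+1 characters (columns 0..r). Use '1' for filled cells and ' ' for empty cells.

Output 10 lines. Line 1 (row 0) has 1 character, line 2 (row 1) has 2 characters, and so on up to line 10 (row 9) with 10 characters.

Answer: 1
11
1 1
1111
1   1
11  11
1 1 1 1
11111111
1       1
11      11

Derivation:
r0=0: 1
r1=1: 11
r2=10: 1 1
r3=11: 1111
r4=100: 1   1
r5=101: 11  11
r6=110: 1 1 1 1
r7=111: 11111111
r8=1000: 1       1
r9=1001: 11      11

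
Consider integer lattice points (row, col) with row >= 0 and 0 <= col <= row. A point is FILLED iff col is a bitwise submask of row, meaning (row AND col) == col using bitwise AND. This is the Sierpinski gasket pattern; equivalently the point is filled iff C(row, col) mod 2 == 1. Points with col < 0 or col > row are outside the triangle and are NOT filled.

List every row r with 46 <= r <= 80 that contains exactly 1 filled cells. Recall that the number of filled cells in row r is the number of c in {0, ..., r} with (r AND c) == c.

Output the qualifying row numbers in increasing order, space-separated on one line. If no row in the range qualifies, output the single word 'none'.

Answer: none

Derivation:
Row r has 2^popcount(r) filled cells, so we need popcount(r) = log2(1) = 0.
Scan r = 46..80 and keep those with exactly 0 one-bits:
r=46=101110 popcount=4 -> skip
r=47=101111 popcount=5 -> skip
r=48=110000 popcount=2 -> skip
r=49=110001 popcount=3 -> skip
r=50=110010 popcount=3 -> skip
r=51=110011 popcount=4 -> skip
r=52=110100 popcount=3 -> skip
r=53=110101 popcount=4 -> skip
r=54=110110 popcount=4 -> skip
r=55=110111 popcount=5 -> skip
r=56=111000 popcount=3 -> skip
r=57=111001 popcount=4 -> skip
r=58=111010 popcount=4 -> skip
r=59=111011 popcount=5 -> skip
r=60=111100 popcount=4 -> skip
r=61=111101 popcount=5 -> skip
r=62=111110 popcount=5 -> skip
r=63=111111 popcount=6 -> skip
r=64=1000000 popcount=1 -> skip
r=65=1000001 popcount=2 -> skip
r=66=1000010 popcount=2 -> skip
r=67=1000011 popcount=3 -> skip
r=68=1000100 popcount=2 -> skip
r=69=1000101 popcount=3 -> skip
r=70=1000110 popcount=3 -> skip
r=71=1000111 popcount=4 -> skip
r=72=1001000 popcount=2 -> skip
r=73=1001001 popcount=3 -> skip
r=74=1001010 popcount=3 -> skip
r=75=1001011 popcount=4 -> skip
r=76=1001100 popcount=3 -> skip
r=77=1001101 popcount=4 -> skip
r=78=1001110 popcount=4 -> skip
r=79=1001111 popcount=5 -> skip
r=80=1010000 popcount=2 -> skip
Kept rows: none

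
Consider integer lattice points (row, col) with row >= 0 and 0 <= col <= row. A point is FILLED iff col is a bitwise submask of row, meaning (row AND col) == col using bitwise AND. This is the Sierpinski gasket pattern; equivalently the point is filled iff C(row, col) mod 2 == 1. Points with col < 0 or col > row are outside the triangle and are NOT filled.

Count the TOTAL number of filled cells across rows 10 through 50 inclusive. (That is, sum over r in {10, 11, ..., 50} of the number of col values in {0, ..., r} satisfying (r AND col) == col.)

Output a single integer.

Answer: 392

Derivation:
r10=1010 pc2: +4 =4
r11=1011 pc3: +8 =12
r12=1100 pc2: +4 =16
r13=1101 pc3: +8 =24
r14=1110 pc3: +8 =32
r15=1111 pc4: +16 =48
r16=10000 pc1: +2 =50
r17=10001 pc2: +4 =54
r18=10010 pc2: +4 =58
r19=10011 pc3: +8 =66
r20=10100 pc2: +4 =70
r21=10101 pc3: +8 =78
r22=10110 pc3: +8 =86
r23=10111 pc4: +16 =102
r24=11000 pc2: +4 =106
r25=11001 pc3: +8 =114
r26=11010 pc3: +8 =122
r27=11011 pc4: +16 =138
r28=11100 pc3: +8 =146
r29=11101 pc4: +16 =162
r30=11110 pc4: +16 =178
r31=11111 pc5: +32 =210
r32=100000 pc1: +2 =212
r33=100001 pc2: +4 =216
r34=100010 pc2: +4 =220
r35=100011 pc3: +8 =228
r36=100100 pc2: +4 =232
r37=100101 pc3: +8 =240
r38=100110 pc3: +8 =248
r39=100111 pc4: +16 =264
r40=101000 pc2: +4 =268
r41=101001 pc3: +8 =276
r42=101010 pc3: +8 =284
r43=101011 pc4: +16 =300
r44=101100 pc3: +8 =308
r45=101101 pc4: +16 =324
r46=101110 pc4: +16 =340
r47=101111 pc5: +32 =372
r48=110000 pc2: +4 =376
r49=110001 pc3: +8 =384
r50=110010 pc3: +8 =392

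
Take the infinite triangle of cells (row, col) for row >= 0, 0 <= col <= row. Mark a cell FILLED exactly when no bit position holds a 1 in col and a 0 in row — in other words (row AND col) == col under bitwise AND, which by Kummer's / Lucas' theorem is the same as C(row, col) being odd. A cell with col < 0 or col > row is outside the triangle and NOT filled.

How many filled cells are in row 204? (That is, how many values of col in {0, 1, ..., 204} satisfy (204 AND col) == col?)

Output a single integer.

Answer: 16

Derivation:
204 in binary = 11001100
popcount(204) = number of 1-bits in 11001100 = 4
A col c satisfies (204 AND c) == c iff every set bit of c is also set in 204; each of the 4 set bits of 204 can independently be on or off in c.
count = 2^4 = 16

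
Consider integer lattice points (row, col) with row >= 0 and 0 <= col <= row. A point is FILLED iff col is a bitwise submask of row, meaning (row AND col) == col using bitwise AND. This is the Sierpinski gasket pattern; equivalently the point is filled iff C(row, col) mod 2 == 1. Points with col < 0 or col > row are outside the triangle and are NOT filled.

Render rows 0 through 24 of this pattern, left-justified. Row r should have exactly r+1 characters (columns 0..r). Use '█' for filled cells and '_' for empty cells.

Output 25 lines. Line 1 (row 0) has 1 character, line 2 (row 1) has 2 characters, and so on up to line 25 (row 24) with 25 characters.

r0=0: █
r1=1: ██
r2=10: █_█
r3=11: ████
r4=100: █___█
r5=101: ██__██
r6=110: █_█_█_█
r7=111: ████████
r8=1000: █_______█
r9=1001: ██______██
r10=1010: █_█_____█_█
r11=1011: ████____████
r12=1100: █___█___█___█
r13=1101: ██__██__██__██
r14=1110: █_█_█_█_█_█_█_█
r15=1111: ████████████████
r16=10000: █_______________█
r17=10001: ██______________██
r18=10010: █_█_____________█_█
r19=10011: ████____________████
r20=10100: █___█___________█___█
r21=10101: ██__██__________██__██
r22=10110: █_█_█_█_________█_█_█_█
r23=10111: ████████________████████
r24=11000: █_______█_______█_______█

Answer: █
██
█_█
████
█___█
██__██
█_█_█_█
████████
█_______█
██______██
█_█_____█_█
████____████
█___█___█___█
██__██__██__██
█_█_█_█_█_█_█_█
████████████████
█_______________█
██______________██
█_█_____________█_█
████____________████
█___█___________█___█
██__██__________██__██
█_█_█_█_________█_█_█_█
████████________████████
█_______█_______█_______█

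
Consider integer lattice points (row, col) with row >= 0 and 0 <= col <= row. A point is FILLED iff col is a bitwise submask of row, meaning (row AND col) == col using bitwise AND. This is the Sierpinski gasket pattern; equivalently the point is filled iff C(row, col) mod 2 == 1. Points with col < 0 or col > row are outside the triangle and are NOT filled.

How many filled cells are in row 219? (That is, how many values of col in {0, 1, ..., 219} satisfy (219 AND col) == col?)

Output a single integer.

Answer: 64

Derivation:
219 in binary = 11011011
popcount(219) = number of 1-bits in 11011011 = 6
A col c satisfies (219 AND c) == c iff every set bit of c is also set in 219; each of the 6 set bits of 219 can independently be on or off in c.
count = 2^6 = 64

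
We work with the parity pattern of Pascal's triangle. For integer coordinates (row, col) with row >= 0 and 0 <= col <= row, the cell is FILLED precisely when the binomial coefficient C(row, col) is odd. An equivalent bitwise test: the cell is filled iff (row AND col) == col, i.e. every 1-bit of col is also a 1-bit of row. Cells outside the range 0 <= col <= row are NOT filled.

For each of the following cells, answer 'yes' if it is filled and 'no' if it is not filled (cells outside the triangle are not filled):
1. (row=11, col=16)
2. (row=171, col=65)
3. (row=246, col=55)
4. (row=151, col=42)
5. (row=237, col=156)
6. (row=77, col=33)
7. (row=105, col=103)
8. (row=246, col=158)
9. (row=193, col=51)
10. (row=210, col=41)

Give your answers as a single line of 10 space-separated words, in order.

(11,16): col outside [0, 11] -> not filled
(171,65): row=0b10101011, col=0b1000001, row AND col = 0b1 = 1; 1 != 65 -> empty
(246,55): row=0b11110110, col=0b110111, row AND col = 0b110110 = 54; 54 != 55 -> empty
(151,42): row=0b10010111, col=0b101010, row AND col = 0b10 = 2; 2 != 42 -> empty
(237,156): row=0b11101101, col=0b10011100, row AND col = 0b10001100 = 140; 140 != 156 -> empty
(77,33): row=0b1001101, col=0b100001, row AND col = 0b1 = 1; 1 != 33 -> empty
(105,103): row=0b1101001, col=0b1100111, row AND col = 0b1100001 = 97; 97 != 103 -> empty
(246,158): row=0b11110110, col=0b10011110, row AND col = 0b10010110 = 150; 150 != 158 -> empty
(193,51): row=0b11000001, col=0b110011, row AND col = 0b1 = 1; 1 != 51 -> empty
(210,41): row=0b11010010, col=0b101001, row AND col = 0b0 = 0; 0 != 41 -> empty

Answer: no no no no no no no no no no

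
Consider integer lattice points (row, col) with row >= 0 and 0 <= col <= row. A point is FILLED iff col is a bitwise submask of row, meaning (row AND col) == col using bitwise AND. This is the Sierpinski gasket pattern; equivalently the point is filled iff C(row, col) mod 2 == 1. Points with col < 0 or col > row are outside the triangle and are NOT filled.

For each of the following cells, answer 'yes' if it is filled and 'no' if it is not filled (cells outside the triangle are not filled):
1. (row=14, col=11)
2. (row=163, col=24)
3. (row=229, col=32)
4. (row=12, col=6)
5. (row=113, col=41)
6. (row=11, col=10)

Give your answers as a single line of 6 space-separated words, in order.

(14,11): row=0b1110, col=0b1011, row AND col = 0b1010 = 10; 10 != 11 -> empty
(163,24): row=0b10100011, col=0b11000, row AND col = 0b0 = 0; 0 != 24 -> empty
(229,32): row=0b11100101, col=0b100000, row AND col = 0b100000 = 32; 32 == 32 -> filled
(12,6): row=0b1100, col=0b110, row AND col = 0b100 = 4; 4 != 6 -> empty
(113,41): row=0b1110001, col=0b101001, row AND col = 0b100001 = 33; 33 != 41 -> empty
(11,10): row=0b1011, col=0b1010, row AND col = 0b1010 = 10; 10 == 10 -> filled

Answer: no no yes no no yes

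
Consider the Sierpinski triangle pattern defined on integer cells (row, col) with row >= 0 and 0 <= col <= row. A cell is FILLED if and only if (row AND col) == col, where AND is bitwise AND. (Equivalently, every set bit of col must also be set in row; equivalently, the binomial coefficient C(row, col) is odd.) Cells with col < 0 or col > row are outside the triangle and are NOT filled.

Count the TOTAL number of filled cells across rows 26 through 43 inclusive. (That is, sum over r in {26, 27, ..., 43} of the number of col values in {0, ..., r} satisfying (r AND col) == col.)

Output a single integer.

r26=11010 pc3: +8 =8
r27=11011 pc4: +16 =24
r28=11100 pc3: +8 =32
r29=11101 pc4: +16 =48
r30=11110 pc4: +16 =64
r31=11111 pc5: +32 =96
r32=100000 pc1: +2 =98
r33=100001 pc2: +4 =102
r34=100010 pc2: +4 =106
r35=100011 pc3: +8 =114
r36=100100 pc2: +4 =118
r37=100101 pc3: +8 =126
r38=100110 pc3: +8 =134
r39=100111 pc4: +16 =150
r40=101000 pc2: +4 =154
r41=101001 pc3: +8 =162
r42=101010 pc3: +8 =170
r43=101011 pc4: +16 =186

Answer: 186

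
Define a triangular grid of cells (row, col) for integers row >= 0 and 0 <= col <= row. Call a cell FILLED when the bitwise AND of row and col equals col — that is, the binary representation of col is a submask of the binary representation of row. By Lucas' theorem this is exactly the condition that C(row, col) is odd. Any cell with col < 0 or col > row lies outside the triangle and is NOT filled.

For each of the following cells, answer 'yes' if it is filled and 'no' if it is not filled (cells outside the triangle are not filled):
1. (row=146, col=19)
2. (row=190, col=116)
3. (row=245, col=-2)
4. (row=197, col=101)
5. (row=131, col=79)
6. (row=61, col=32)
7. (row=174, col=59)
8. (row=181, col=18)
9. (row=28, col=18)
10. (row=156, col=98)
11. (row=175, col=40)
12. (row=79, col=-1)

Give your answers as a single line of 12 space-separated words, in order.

Answer: no no no no no yes no no no no yes no

Derivation:
(146,19): row=0b10010010, col=0b10011, row AND col = 0b10010 = 18; 18 != 19 -> empty
(190,116): row=0b10111110, col=0b1110100, row AND col = 0b110100 = 52; 52 != 116 -> empty
(245,-2): col outside [0, 245] -> not filled
(197,101): row=0b11000101, col=0b1100101, row AND col = 0b1000101 = 69; 69 != 101 -> empty
(131,79): row=0b10000011, col=0b1001111, row AND col = 0b11 = 3; 3 != 79 -> empty
(61,32): row=0b111101, col=0b100000, row AND col = 0b100000 = 32; 32 == 32 -> filled
(174,59): row=0b10101110, col=0b111011, row AND col = 0b101010 = 42; 42 != 59 -> empty
(181,18): row=0b10110101, col=0b10010, row AND col = 0b10000 = 16; 16 != 18 -> empty
(28,18): row=0b11100, col=0b10010, row AND col = 0b10000 = 16; 16 != 18 -> empty
(156,98): row=0b10011100, col=0b1100010, row AND col = 0b0 = 0; 0 != 98 -> empty
(175,40): row=0b10101111, col=0b101000, row AND col = 0b101000 = 40; 40 == 40 -> filled
(79,-1): col outside [0, 79] -> not filled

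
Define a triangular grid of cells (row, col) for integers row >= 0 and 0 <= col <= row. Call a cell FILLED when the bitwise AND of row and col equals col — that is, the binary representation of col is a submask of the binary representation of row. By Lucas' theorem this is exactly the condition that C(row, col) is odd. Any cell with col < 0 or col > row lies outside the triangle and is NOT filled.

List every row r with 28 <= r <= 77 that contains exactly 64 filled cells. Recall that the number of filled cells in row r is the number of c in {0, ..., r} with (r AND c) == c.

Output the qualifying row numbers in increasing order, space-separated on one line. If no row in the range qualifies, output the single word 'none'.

Answer: 63

Derivation:
Row r has 2^popcount(r) filled cells, so we need popcount(r) = log2(64) = 6.
Scan r = 28..77 and keep those with exactly 6 one-bits:
r=28=11100 popcount=3 -> skip
r=29=11101 popcount=4 -> skip
r=30=11110 popcount=4 -> skip
r=31=11111 popcount=5 -> skip
r=32=100000 popcount=1 -> skip
r=33=100001 popcount=2 -> skip
r=34=100010 popcount=2 -> skip
r=35=100011 popcount=3 -> skip
r=36=100100 popcount=2 -> skip
r=37=100101 popcount=3 -> skip
r=38=100110 popcount=3 -> skip
r=39=100111 popcount=4 -> skip
r=40=101000 popcount=2 -> skip
r=41=101001 popcount=3 -> skip
r=42=101010 popcount=3 -> skip
r=43=101011 popcount=4 -> skip
r=44=101100 popcount=3 -> skip
r=45=101101 popcount=4 -> skip
r=46=101110 popcount=4 -> skip
r=47=101111 popcount=5 -> skip
r=48=110000 popcount=2 -> skip
r=49=110001 popcount=3 -> skip
r=50=110010 popcount=3 -> skip
r=51=110011 popcount=4 -> skip
r=52=110100 popcount=3 -> skip
r=53=110101 popcount=4 -> skip
r=54=110110 popcount=4 -> skip
r=55=110111 popcount=5 -> skip
r=56=111000 popcount=3 -> skip
r=57=111001 popcount=4 -> skip
r=58=111010 popcount=4 -> skip
r=59=111011 popcount=5 -> skip
r=60=111100 popcount=4 -> skip
r=61=111101 popcount=5 -> skip
r=62=111110 popcount=5 -> skip
r=63=111111 popcount=6 -> KEEP
r=64=1000000 popcount=1 -> skip
r=65=1000001 popcount=2 -> skip
r=66=1000010 popcount=2 -> skip
r=67=1000011 popcount=3 -> skip
r=68=1000100 popcount=2 -> skip
r=69=1000101 popcount=3 -> skip
r=70=1000110 popcount=3 -> skip
r=71=1000111 popcount=4 -> skip
r=72=1001000 popcount=2 -> skip
r=73=1001001 popcount=3 -> skip
r=74=1001010 popcount=3 -> skip
r=75=1001011 popcount=4 -> skip
r=76=1001100 popcount=3 -> skip
r=77=1001101 popcount=4 -> skip
Kept rows: 63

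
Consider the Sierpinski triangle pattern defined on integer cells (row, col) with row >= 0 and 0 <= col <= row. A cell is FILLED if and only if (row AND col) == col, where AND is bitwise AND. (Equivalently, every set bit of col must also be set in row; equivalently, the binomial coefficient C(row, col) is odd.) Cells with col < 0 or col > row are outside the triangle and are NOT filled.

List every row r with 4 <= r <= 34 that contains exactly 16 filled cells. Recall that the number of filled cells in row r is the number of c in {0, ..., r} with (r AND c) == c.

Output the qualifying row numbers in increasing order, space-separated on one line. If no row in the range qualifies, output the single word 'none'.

Answer: 15 23 27 29 30

Derivation:
Row r has 2^popcount(r) filled cells, so we need popcount(r) = log2(16) = 4.
Scan r = 4..34 and keep those with exactly 4 one-bits:
r=4=100 popcount=1 -> skip
r=5=101 popcount=2 -> skip
r=6=110 popcount=2 -> skip
r=7=111 popcount=3 -> skip
r=8=1000 popcount=1 -> skip
r=9=1001 popcount=2 -> skip
r=10=1010 popcount=2 -> skip
r=11=1011 popcount=3 -> skip
r=12=1100 popcount=2 -> skip
r=13=1101 popcount=3 -> skip
r=14=1110 popcount=3 -> skip
r=15=1111 popcount=4 -> KEEP
r=16=10000 popcount=1 -> skip
r=17=10001 popcount=2 -> skip
r=18=10010 popcount=2 -> skip
r=19=10011 popcount=3 -> skip
r=20=10100 popcount=2 -> skip
r=21=10101 popcount=3 -> skip
r=22=10110 popcount=3 -> skip
r=23=10111 popcount=4 -> KEEP
r=24=11000 popcount=2 -> skip
r=25=11001 popcount=3 -> skip
r=26=11010 popcount=3 -> skip
r=27=11011 popcount=4 -> KEEP
r=28=11100 popcount=3 -> skip
r=29=11101 popcount=4 -> KEEP
r=30=11110 popcount=4 -> KEEP
r=31=11111 popcount=5 -> skip
r=32=100000 popcount=1 -> skip
r=33=100001 popcount=2 -> skip
r=34=100010 popcount=2 -> skip
Kept rows: 15 23 27 29 30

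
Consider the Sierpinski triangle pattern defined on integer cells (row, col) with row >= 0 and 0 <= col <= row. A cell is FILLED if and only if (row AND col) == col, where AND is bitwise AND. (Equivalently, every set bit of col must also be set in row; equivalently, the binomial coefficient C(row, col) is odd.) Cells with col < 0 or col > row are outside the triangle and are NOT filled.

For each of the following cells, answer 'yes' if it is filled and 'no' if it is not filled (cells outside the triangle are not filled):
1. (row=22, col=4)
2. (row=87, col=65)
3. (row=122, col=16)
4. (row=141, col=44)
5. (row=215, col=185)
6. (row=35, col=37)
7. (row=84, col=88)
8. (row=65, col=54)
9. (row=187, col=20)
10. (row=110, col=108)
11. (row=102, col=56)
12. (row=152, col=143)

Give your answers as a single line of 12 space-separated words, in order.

(22,4): row=0b10110, col=0b100, row AND col = 0b100 = 4; 4 == 4 -> filled
(87,65): row=0b1010111, col=0b1000001, row AND col = 0b1000001 = 65; 65 == 65 -> filled
(122,16): row=0b1111010, col=0b10000, row AND col = 0b10000 = 16; 16 == 16 -> filled
(141,44): row=0b10001101, col=0b101100, row AND col = 0b1100 = 12; 12 != 44 -> empty
(215,185): row=0b11010111, col=0b10111001, row AND col = 0b10010001 = 145; 145 != 185 -> empty
(35,37): col outside [0, 35] -> not filled
(84,88): col outside [0, 84] -> not filled
(65,54): row=0b1000001, col=0b110110, row AND col = 0b0 = 0; 0 != 54 -> empty
(187,20): row=0b10111011, col=0b10100, row AND col = 0b10000 = 16; 16 != 20 -> empty
(110,108): row=0b1101110, col=0b1101100, row AND col = 0b1101100 = 108; 108 == 108 -> filled
(102,56): row=0b1100110, col=0b111000, row AND col = 0b100000 = 32; 32 != 56 -> empty
(152,143): row=0b10011000, col=0b10001111, row AND col = 0b10001000 = 136; 136 != 143 -> empty

Answer: yes yes yes no no no no no no yes no no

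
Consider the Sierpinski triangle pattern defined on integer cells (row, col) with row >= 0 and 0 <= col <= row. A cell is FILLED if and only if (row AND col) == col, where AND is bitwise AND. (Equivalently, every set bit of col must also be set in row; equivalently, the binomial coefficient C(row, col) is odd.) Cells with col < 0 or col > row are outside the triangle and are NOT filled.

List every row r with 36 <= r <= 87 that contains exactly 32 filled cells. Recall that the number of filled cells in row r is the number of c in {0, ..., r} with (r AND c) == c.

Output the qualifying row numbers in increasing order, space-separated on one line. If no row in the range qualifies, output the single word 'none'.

Answer: 47 55 59 61 62 79 87

Derivation:
Row r has 2^popcount(r) filled cells, so we need popcount(r) = log2(32) = 5.
Scan r = 36..87 and keep those with exactly 5 one-bits:
r=36=100100 popcount=2 -> skip
r=37=100101 popcount=3 -> skip
r=38=100110 popcount=3 -> skip
r=39=100111 popcount=4 -> skip
r=40=101000 popcount=2 -> skip
r=41=101001 popcount=3 -> skip
r=42=101010 popcount=3 -> skip
r=43=101011 popcount=4 -> skip
r=44=101100 popcount=3 -> skip
r=45=101101 popcount=4 -> skip
r=46=101110 popcount=4 -> skip
r=47=101111 popcount=5 -> KEEP
r=48=110000 popcount=2 -> skip
r=49=110001 popcount=3 -> skip
r=50=110010 popcount=3 -> skip
r=51=110011 popcount=4 -> skip
r=52=110100 popcount=3 -> skip
r=53=110101 popcount=4 -> skip
r=54=110110 popcount=4 -> skip
r=55=110111 popcount=5 -> KEEP
r=56=111000 popcount=3 -> skip
r=57=111001 popcount=4 -> skip
r=58=111010 popcount=4 -> skip
r=59=111011 popcount=5 -> KEEP
r=60=111100 popcount=4 -> skip
r=61=111101 popcount=5 -> KEEP
r=62=111110 popcount=5 -> KEEP
r=63=111111 popcount=6 -> skip
r=64=1000000 popcount=1 -> skip
r=65=1000001 popcount=2 -> skip
r=66=1000010 popcount=2 -> skip
r=67=1000011 popcount=3 -> skip
r=68=1000100 popcount=2 -> skip
r=69=1000101 popcount=3 -> skip
r=70=1000110 popcount=3 -> skip
r=71=1000111 popcount=4 -> skip
r=72=1001000 popcount=2 -> skip
r=73=1001001 popcount=3 -> skip
r=74=1001010 popcount=3 -> skip
r=75=1001011 popcount=4 -> skip
r=76=1001100 popcount=3 -> skip
r=77=1001101 popcount=4 -> skip
r=78=1001110 popcount=4 -> skip
r=79=1001111 popcount=5 -> KEEP
r=80=1010000 popcount=2 -> skip
r=81=1010001 popcount=3 -> skip
r=82=1010010 popcount=3 -> skip
r=83=1010011 popcount=4 -> skip
r=84=1010100 popcount=3 -> skip
r=85=1010101 popcount=4 -> skip
r=86=1010110 popcount=4 -> skip
r=87=1010111 popcount=5 -> KEEP
Kept rows: 47 55 59 61 62 79 87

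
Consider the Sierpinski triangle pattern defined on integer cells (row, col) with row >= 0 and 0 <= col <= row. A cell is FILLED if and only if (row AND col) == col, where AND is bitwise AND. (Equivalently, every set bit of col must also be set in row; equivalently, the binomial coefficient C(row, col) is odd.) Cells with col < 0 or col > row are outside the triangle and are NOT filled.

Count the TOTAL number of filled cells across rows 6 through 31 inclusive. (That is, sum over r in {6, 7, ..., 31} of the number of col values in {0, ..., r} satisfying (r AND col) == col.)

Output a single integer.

Answer: 228

Derivation:
r6=110 pc2: +4 =4
r7=111 pc3: +8 =12
r8=1000 pc1: +2 =14
r9=1001 pc2: +4 =18
r10=1010 pc2: +4 =22
r11=1011 pc3: +8 =30
r12=1100 pc2: +4 =34
r13=1101 pc3: +8 =42
r14=1110 pc3: +8 =50
r15=1111 pc4: +16 =66
r16=10000 pc1: +2 =68
r17=10001 pc2: +4 =72
r18=10010 pc2: +4 =76
r19=10011 pc3: +8 =84
r20=10100 pc2: +4 =88
r21=10101 pc3: +8 =96
r22=10110 pc3: +8 =104
r23=10111 pc4: +16 =120
r24=11000 pc2: +4 =124
r25=11001 pc3: +8 =132
r26=11010 pc3: +8 =140
r27=11011 pc4: +16 =156
r28=11100 pc3: +8 =164
r29=11101 pc4: +16 =180
r30=11110 pc4: +16 =196
r31=11111 pc5: +32 =228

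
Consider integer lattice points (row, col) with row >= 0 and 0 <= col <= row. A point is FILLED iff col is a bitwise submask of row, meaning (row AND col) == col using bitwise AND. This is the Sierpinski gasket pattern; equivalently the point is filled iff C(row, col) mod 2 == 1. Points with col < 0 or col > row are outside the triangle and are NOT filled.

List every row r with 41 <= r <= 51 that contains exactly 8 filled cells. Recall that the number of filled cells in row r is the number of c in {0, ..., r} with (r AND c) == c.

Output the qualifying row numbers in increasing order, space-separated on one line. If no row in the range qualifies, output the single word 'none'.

Row r has 2^popcount(r) filled cells, so we need popcount(r) = log2(8) = 3.
Scan r = 41..51 and keep those with exactly 3 one-bits:
r=41=101001 popcount=3 -> KEEP
r=42=101010 popcount=3 -> KEEP
r=43=101011 popcount=4 -> skip
r=44=101100 popcount=3 -> KEEP
r=45=101101 popcount=4 -> skip
r=46=101110 popcount=4 -> skip
r=47=101111 popcount=5 -> skip
r=48=110000 popcount=2 -> skip
r=49=110001 popcount=3 -> KEEP
r=50=110010 popcount=3 -> KEEP
r=51=110011 popcount=4 -> skip
Kept rows: 41 42 44 49 50

Answer: 41 42 44 49 50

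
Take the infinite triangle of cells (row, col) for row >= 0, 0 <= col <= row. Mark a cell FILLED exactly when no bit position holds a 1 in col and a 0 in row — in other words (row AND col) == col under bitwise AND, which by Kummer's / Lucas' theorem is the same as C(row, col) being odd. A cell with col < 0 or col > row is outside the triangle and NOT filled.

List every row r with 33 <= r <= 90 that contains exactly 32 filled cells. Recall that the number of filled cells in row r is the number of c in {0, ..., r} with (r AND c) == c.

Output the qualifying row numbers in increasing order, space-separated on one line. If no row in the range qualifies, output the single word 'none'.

Row r has 2^popcount(r) filled cells, so we need popcount(r) = log2(32) = 5.
Scan r = 33..90 and keep those with exactly 5 one-bits:
r=33=100001 popcount=2 -> skip
r=34=100010 popcount=2 -> skip
r=35=100011 popcount=3 -> skip
r=36=100100 popcount=2 -> skip
r=37=100101 popcount=3 -> skip
r=38=100110 popcount=3 -> skip
r=39=100111 popcount=4 -> skip
r=40=101000 popcount=2 -> skip
r=41=101001 popcount=3 -> skip
r=42=101010 popcount=3 -> skip
r=43=101011 popcount=4 -> skip
r=44=101100 popcount=3 -> skip
r=45=101101 popcount=4 -> skip
r=46=101110 popcount=4 -> skip
r=47=101111 popcount=5 -> KEEP
r=48=110000 popcount=2 -> skip
r=49=110001 popcount=3 -> skip
r=50=110010 popcount=3 -> skip
r=51=110011 popcount=4 -> skip
r=52=110100 popcount=3 -> skip
r=53=110101 popcount=4 -> skip
r=54=110110 popcount=4 -> skip
r=55=110111 popcount=5 -> KEEP
r=56=111000 popcount=3 -> skip
r=57=111001 popcount=4 -> skip
r=58=111010 popcount=4 -> skip
r=59=111011 popcount=5 -> KEEP
r=60=111100 popcount=4 -> skip
r=61=111101 popcount=5 -> KEEP
r=62=111110 popcount=5 -> KEEP
r=63=111111 popcount=6 -> skip
r=64=1000000 popcount=1 -> skip
r=65=1000001 popcount=2 -> skip
r=66=1000010 popcount=2 -> skip
r=67=1000011 popcount=3 -> skip
r=68=1000100 popcount=2 -> skip
r=69=1000101 popcount=3 -> skip
r=70=1000110 popcount=3 -> skip
r=71=1000111 popcount=4 -> skip
r=72=1001000 popcount=2 -> skip
r=73=1001001 popcount=3 -> skip
r=74=1001010 popcount=3 -> skip
r=75=1001011 popcount=4 -> skip
r=76=1001100 popcount=3 -> skip
r=77=1001101 popcount=4 -> skip
r=78=1001110 popcount=4 -> skip
r=79=1001111 popcount=5 -> KEEP
r=80=1010000 popcount=2 -> skip
r=81=1010001 popcount=3 -> skip
r=82=1010010 popcount=3 -> skip
r=83=1010011 popcount=4 -> skip
r=84=1010100 popcount=3 -> skip
r=85=1010101 popcount=4 -> skip
r=86=1010110 popcount=4 -> skip
r=87=1010111 popcount=5 -> KEEP
r=88=1011000 popcount=3 -> skip
r=89=1011001 popcount=4 -> skip
r=90=1011010 popcount=4 -> skip
Kept rows: 47 55 59 61 62 79 87

Answer: 47 55 59 61 62 79 87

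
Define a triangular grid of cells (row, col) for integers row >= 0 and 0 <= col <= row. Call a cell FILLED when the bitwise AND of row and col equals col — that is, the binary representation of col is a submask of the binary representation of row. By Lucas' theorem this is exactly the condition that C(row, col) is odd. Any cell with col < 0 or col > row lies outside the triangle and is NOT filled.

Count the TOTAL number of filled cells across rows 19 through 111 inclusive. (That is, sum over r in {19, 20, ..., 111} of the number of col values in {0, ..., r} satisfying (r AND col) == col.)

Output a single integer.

Answer: 1448

Derivation:
r19=10011 pc3: +8 =8
r20=10100 pc2: +4 =12
r21=10101 pc3: +8 =20
r22=10110 pc3: +8 =28
r23=10111 pc4: +16 =44
r24=11000 pc2: +4 =48
r25=11001 pc3: +8 =56
r26=11010 pc3: +8 =64
r27=11011 pc4: +16 =80
r28=11100 pc3: +8 =88
r29=11101 pc4: +16 =104
r30=11110 pc4: +16 =120
r31=11111 pc5: +32 =152
r32=100000 pc1: +2 =154
r33=100001 pc2: +4 =158
r34=100010 pc2: +4 =162
r35=100011 pc3: +8 =170
r36=100100 pc2: +4 =174
r37=100101 pc3: +8 =182
r38=100110 pc3: +8 =190
r39=100111 pc4: +16 =206
r40=101000 pc2: +4 =210
r41=101001 pc3: +8 =218
r42=101010 pc3: +8 =226
r43=101011 pc4: +16 =242
r44=101100 pc3: +8 =250
r45=101101 pc4: +16 =266
r46=101110 pc4: +16 =282
r47=101111 pc5: +32 =314
r48=110000 pc2: +4 =318
r49=110001 pc3: +8 =326
r50=110010 pc3: +8 =334
r51=110011 pc4: +16 =350
r52=110100 pc3: +8 =358
r53=110101 pc4: +16 =374
r54=110110 pc4: +16 =390
r55=110111 pc5: +32 =422
r56=111000 pc3: +8 =430
r57=111001 pc4: +16 =446
r58=111010 pc4: +16 =462
r59=111011 pc5: +32 =494
r60=111100 pc4: +16 =510
r61=111101 pc5: +32 =542
r62=111110 pc5: +32 =574
r63=111111 pc6: +64 =638
r64=1000000 pc1: +2 =640
r65=1000001 pc2: +4 =644
r66=1000010 pc2: +4 =648
r67=1000011 pc3: +8 =656
r68=1000100 pc2: +4 =660
r69=1000101 pc3: +8 =668
r70=1000110 pc3: +8 =676
r71=1000111 pc4: +16 =692
r72=1001000 pc2: +4 =696
r73=1001001 pc3: +8 =704
r74=1001010 pc3: +8 =712
r75=1001011 pc4: +16 =728
r76=1001100 pc3: +8 =736
r77=1001101 pc4: +16 =752
r78=1001110 pc4: +16 =768
r79=1001111 pc5: +32 =800
r80=1010000 pc2: +4 =804
r81=1010001 pc3: +8 =812
r82=1010010 pc3: +8 =820
r83=1010011 pc4: +16 =836
r84=1010100 pc3: +8 =844
r85=1010101 pc4: +16 =860
r86=1010110 pc4: +16 =876
r87=1010111 pc5: +32 =908
r88=1011000 pc3: +8 =916
r89=1011001 pc4: +16 =932
r90=1011010 pc4: +16 =948
r91=1011011 pc5: +32 =980
r92=1011100 pc4: +16 =996
r93=1011101 pc5: +32 =1028
r94=1011110 pc5: +32 =1060
r95=1011111 pc6: +64 =1124
r96=1100000 pc2: +4 =1128
r97=1100001 pc3: +8 =1136
r98=1100010 pc3: +8 =1144
r99=1100011 pc4: +16 =1160
r100=1100100 pc3: +8 =1168
r101=1100101 pc4: +16 =1184
r102=1100110 pc4: +16 =1200
r103=1100111 pc5: +32 =1232
r104=1101000 pc3: +8 =1240
r105=1101001 pc4: +16 =1256
r106=1101010 pc4: +16 =1272
r107=1101011 pc5: +32 =1304
r108=1101100 pc4: +16 =1320
r109=1101101 pc5: +32 =1352
r110=1101110 pc5: +32 =1384
r111=1101111 pc6: +64 =1448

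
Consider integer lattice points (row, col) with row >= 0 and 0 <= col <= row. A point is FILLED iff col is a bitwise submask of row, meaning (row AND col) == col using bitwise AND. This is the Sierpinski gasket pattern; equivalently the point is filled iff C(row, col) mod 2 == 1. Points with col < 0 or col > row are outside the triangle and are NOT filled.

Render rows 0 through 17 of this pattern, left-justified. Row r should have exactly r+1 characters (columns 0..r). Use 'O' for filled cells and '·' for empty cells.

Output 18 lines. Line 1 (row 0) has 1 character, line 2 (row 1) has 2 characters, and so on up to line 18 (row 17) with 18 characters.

Answer: O
OO
O·O
OOOO
O···O
OO··OO
O·O·O·O
OOOOOOOO
O·······O
OO······OO
O·O·····O·O
OOOO····OOOO
O···O···O···O
OO··OO··OO··OO
O·O·O·O·O·O·O·O
OOOOOOOOOOOOOOOO
O···············O
OO··············OO

Derivation:
r0=0: O
r1=1: OO
r2=10: O·O
r3=11: OOOO
r4=100: O···O
r5=101: OO··OO
r6=110: O·O·O·O
r7=111: OOOOOOOO
r8=1000: O·······O
r9=1001: OO······OO
r10=1010: O·O·····O·O
r11=1011: OOOO····OOOO
r12=1100: O···O···O···O
r13=1101: OO··OO··OO··OO
r14=1110: O·O·O·O·O·O·O·O
r15=1111: OOOOOOOOOOOOOOOO
r16=10000: O···············O
r17=10001: OO··············OO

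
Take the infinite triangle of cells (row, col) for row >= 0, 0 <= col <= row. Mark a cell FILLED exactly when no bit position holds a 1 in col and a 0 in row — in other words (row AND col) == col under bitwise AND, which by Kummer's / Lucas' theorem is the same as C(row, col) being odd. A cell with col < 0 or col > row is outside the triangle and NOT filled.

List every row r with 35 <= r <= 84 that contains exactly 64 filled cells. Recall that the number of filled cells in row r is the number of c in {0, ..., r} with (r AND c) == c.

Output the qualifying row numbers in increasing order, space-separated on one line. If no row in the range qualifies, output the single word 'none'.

Answer: 63

Derivation:
Row r has 2^popcount(r) filled cells, so we need popcount(r) = log2(64) = 6.
Scan r = 35..84 and keep those with exactly 6 one-bits:
r=35=100011 popcount=3 -> skip
r=36=100100 popcount=2 -> skip
r=37=100101 popcount=3 -> skip
r=38=100110 popcount=3 -> skip
r=39=100111 popcount=4 -> skip
r=40=101000 popcount=2 -> skip
r=41=101001 popcount=3 -> skip
r=42=101010 popcount=3 -> skip
r=43=101011 popcount=4 -> skip
r=44=101100 popcount=3 -> skip
r=45=101101 popcount=4 -> skip
r=46=101110 popcount=4 -> skip
r=47=101111 popcount=5 -> skip
r=48=110000 popcount=2 -> skip
r=49=110001 popcount=3 -> skip
r=50=110010 popcount=3 -> skip
r=51=110011 popcount=4 -> skip
r=52=110100 popcount=3 -> skip
r=53=110101 popcount=4 -> skip
r=54=110110 popcount=4 -> skip
r=55=110111 popcount=5 -> skip
r=56=111000 popcount=3 -> skip
r=57=111001 popcount=4 -> skip
r=58=111010 popcount=4 -> skip
r=59=111011 popcount=5 -> skip
r=60=111100 popcount=4 -> skip
r=61=111101 popcount=5 -> skip
r=62=111110 popcount=5 -> skip
r=63=111111 popcount=6 -> KEEP
r=64=1000000 popcount=1 -> skip
r=65=1000001 popcount=2 -> skip
r=66=1000010 popcount=2 -> skip
r=67=1000011 popcount=3 -> skip
r=68=1000100 popcount=2 -> skip
r=69=1000101 popcount=3 -> skip
r=70=1000110 popcount=3 -> skip
r=71=1000111 popcount=4 -> skip
r=72=1001000 popcount=2 -> skip
r=73=1001001 popcount=3 -> skip
r=74=1001010 popcount=3 -> skip
r=75=1001011 popcount=4 -> skip
r=76=1001100 popcount=3 -> skip
r=77=1001101 popcount=4 -> skip
r=78=1001110 popcount=4 -> skip
r=79=1001111 popcount=5 -> skip
r=80=1010000 popcount=2 -> skip
r=81=1010001 popcount=3 -> skip
r=82=1010010 popcount=3 -> skip
r=83=1010011 popcount=4 -> skip
r=84=1010100 popcount=3 -> skip
Kept rows: 63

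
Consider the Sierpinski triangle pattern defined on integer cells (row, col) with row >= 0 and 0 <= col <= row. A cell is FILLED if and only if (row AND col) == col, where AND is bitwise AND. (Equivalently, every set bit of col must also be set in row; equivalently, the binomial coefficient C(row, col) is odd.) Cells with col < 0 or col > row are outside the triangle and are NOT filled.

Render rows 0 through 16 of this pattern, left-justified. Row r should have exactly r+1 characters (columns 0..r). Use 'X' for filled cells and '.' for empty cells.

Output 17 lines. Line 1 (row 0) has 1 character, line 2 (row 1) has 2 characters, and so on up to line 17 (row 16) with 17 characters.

Answer: X
XX
X.X
XXXX
X...X
XX..XX
X.X.X.X
XXXXXXXX
X.......X
XX......XX
X.X.....X.X
XXXX....XXXX
X...X...X...X
XX..XX..XX..XX
X.X.X.X.X.X.X.X
XXXXXXXXXXXXXXXX
X...............X

Derivation:
r0=0: X
r1=1: XX
r2=10: X.X
r3=11: XXXX
r4=100: X...X
r5=101: XX..XX
r6=110: X.X.X.X
r7=111: XXXXXXXX
r8=1000: X.......X
r9=1001: XX......XX
r10=1010: X.X.....X.X
r11=1011: XXXX....XXXX
r12=1100: X...X...X...X
r13=1101: XX..XX..XX..XX
r14=1110: X.X.X.X.X.X.X.X
r15=1111: XXXXXXXXXXXXXXXX
r16=10000: X...............X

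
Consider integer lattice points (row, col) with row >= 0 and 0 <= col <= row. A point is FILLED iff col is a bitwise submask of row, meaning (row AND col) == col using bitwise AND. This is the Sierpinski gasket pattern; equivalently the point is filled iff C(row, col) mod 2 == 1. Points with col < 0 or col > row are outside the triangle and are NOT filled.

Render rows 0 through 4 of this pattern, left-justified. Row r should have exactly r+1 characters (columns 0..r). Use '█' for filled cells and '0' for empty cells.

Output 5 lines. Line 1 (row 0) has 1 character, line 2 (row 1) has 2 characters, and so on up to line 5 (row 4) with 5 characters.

r0=0: █
r1=1: ██
r2=10: █0█
r3=11: ████
r4=100: █000█

Answer: █
██
█0█
████
█000█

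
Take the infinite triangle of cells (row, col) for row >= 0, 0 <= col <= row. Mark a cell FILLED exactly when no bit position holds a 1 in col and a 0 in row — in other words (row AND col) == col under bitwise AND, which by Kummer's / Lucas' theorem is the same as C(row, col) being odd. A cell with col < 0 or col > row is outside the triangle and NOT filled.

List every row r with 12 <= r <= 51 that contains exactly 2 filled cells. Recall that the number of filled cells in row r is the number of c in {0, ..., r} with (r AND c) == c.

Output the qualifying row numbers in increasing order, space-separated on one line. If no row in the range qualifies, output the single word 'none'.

Row r has 2^popcount(r) filled cells, so we need popcount(r) = log2(2) = 1.
Scan r = 12..51 and keep those with exactly 1 one-bits:
r=12=1100 popcount=2 -> skip
r=13=1101 popcount=3 -> skip
r=14=1110 popcount=3 -> skip
r=15=1111 popcount=4 -> skip
r=16=10000 popcount=1 -> KEEP
r=17=10001 popcount=2 -> skip
r=18=10010 popcount=2 -> skip
r=19=10011 popcount=3 -> skip
r=20=10100 popcount=2 -> skip
r=21=10101 popcount=3 -> skip
r=22=10110 popcount=3 -> skip
r=23=10111 popcount=4 -> skip
r=24=11000 popcount=2 -> skip
r=25=11001 popcount=3 -> skip
r=26=11010 popcount=3 -> skip
r=27=11011 popcount=4 -> skip
r=28=11100 popcount=3 -> skip
r=29=11101 popcount=4 -> skip
r=30=11110 popcount=4 -> skip
r=31=11111 popcount=5 -> skip
r=32=100000 popcount=1 -> KEEP
r=33=100001 popcount=2 -> skip
r=34=100010 popcount=2 -> skip
r=35=100011 popcount=3 -> skip
r=36=100100 popcount=2 -> skip
r=37=100101 popcount=3 -> skip
r=38=100110 popcount=3 -> skip
r=39=100111 popcount=4 -> skip
r=40=101000 popcount=2 -> skip
r=41=101001 popcount=3 -> skip
r=42=101010 popcount=3 -> skip
r=43=101011 popcount=4 -> skip
r=44=101100 popcount=3 -> skip
r=45=101101 popcount=4 -> skip
r=46=101110 popcount=4 -> skip
r=47=101111 popcount=5 -> skip
r=48=110000 popcount=2 -> skip
r=49=110001 popcount=3 -> skip
r=50=110010 popcount=3 -> skip
r=51=110011 popcount=4 -> skip
Kept rows: 16 32

Answer: 16 32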